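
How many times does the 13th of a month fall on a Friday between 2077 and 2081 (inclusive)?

7

Friday-the-13ths by year:
2077: Aug
2078: May
2079: Jan, Oct
2080: Sep, Dec
2081: Jun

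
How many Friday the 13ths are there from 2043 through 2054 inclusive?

22

Friday-the-13ths by year:
2043: Feb, Mar, Nov
2044: May
2045: Jan, Oct
2046: Apr, Jul
2047: Sep, Dec
2048: Mar, Nov
2049: Aug
2050: May
2051: Jan, Oct
2052: Sep, Dec
2053: Jun
2054: Feb, Mar, Nov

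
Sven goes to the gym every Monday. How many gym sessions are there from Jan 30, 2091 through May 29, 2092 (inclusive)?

Jan 30, 2091 is a Tuesday.
The range spans 486 days (inclusive of both endpoints).
486 = 7 × 69 + 3, so there are 69 full weeks plus 3 extra days.
Each full week contributes one Monday: 69 so far.
The 3 extra days are Tuesday, Wednesday, Thursday — none qualify.
Total: 69 + 0 = 69.

69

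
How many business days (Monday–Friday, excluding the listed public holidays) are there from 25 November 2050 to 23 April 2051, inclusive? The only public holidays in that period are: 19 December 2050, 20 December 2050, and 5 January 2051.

103 business days

25 November 2050 is a Friday.
The range spans 150 days (inclusive of both endpoints).
150 = 7 × 21 + 3, so there are 21 full weeks plus 3 extra days.
Each full week contributes 5 weekdays (Mon–Fri): 21 × 5 = 105.
The 3 extra days are Friday, Saturday, Sunday — 1 of them qualifies.
Total: 105 + 1 = 106.
Holidays: 19 December 2050 (Mon); 20 December 2050 (Tue); 5 January 2051 (Thu).
All 3 holidays fall on weekdays, so subtract 3.
Business days: 106 − 3 = 103.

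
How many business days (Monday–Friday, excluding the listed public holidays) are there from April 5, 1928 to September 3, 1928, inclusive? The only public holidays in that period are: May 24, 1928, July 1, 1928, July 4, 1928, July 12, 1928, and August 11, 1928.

105 business days

April 5, 1928 is a Thursday.
That's 152 days from start to end, counting both.
152 = 7 × 21 + 5, so there are 21 full weeks plus 5 extra days.
Each full week contributes 5 weekdays (Mon–Fri): 21 × 5 = 105.
The 5 extra days are Thursday, Friday, Saturday, Sunday, Monday — 3 of them qualify.
Total: 105 + 3 = 108.
Holidays: May 24, 1928 (Thu); July 1, 1928 (Sun); July 4, 1928 (Wed); July 12, 1928 (Thu); August 11, 1928 (Sat).
3 of the 5 holidays fall on weekdays; the rest are weekends and were already excluded.
Business days: 108 − 3 = 105.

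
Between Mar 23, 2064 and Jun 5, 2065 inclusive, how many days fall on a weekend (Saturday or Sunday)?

125

Mar 23, 2064 is a Sunday.
That's 440 days from start to end, counting both.
440 = 7 × 62 + 6, so there are 62 full weeks plus 6 extra days.
Each full week contributes 2 weekend days (Sat, Sun): 62 × 2 = 124.
The 6 extra days are Sun, Mon, Tue, Wed, Thu, Fri — 1 of them qualifies.
Total: 124 + 1 = 125.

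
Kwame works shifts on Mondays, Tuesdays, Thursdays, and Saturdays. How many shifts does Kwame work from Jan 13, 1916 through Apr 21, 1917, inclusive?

266

Jan 13, 1916 is a Thursday.
From Jan 13, 1916 to Apr 21, 1917 is 465 days inclusive.
465 = 7 × 66 + 3, so there are 66 full weeks plus 3 extra days.
Each full week contributes 4 days from the set (Mon, Tue, Thu, Sat): 66 × 4 = 264.
The 3 extra days are Thursday, Friday, Saturday — 2 of them qualify.
Total: 264 + 2 = 266.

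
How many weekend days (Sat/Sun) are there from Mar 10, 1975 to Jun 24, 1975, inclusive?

30

Mar 10, 1975 is a Monday.
From Mar 10, 1975 to Jun 24, 1975 is 107 days inclusive.
107 = 7 × 15 + 2, so there are 15 full weeks plus 2 extra days.
Each full week contributes 2 weekend days (Sat, Sun): 15 × 2 = 30.
The 2 extra days are Monday, Tuesday — none qualify.
Total: 30 + 0 = 30.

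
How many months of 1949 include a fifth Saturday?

5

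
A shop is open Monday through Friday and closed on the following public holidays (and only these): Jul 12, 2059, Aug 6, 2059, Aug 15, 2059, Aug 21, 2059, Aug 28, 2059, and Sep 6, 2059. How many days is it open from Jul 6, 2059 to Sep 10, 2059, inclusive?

Jul 6, 2059 is a Sunday.
That's 67 days from start to end, counting both.
67 = 7 × 9 + 4, so there are 9 full weeks plus 4 extra days.
Each full week contributes 5 weekdays (Mon–Fri): 9 × 5 = 45.
The 4 extra days are Sunday, Monday, Tuesday, Wednesday — 3 of them qualify.
Total: 45 + 3 = 48.
Holidays: Jul 12, 2059 (Sat); Aug 6, 2059 (Wed); Aug 15, 2059 (Fri); Aug 21, 2059 (Thu); Aug 28, 2059 (Thu); Sep 6, 2059 (Sat).
4 of the 6 holidays fall on weekdays; the rest are weekends and were already excluded.
Business days: 48 − 4 = 44.

44 business days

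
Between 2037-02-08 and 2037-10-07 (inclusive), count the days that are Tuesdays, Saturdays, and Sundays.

104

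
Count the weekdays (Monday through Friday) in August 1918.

22

August 1, 1918 is a Thursday.
From August 1, 1918 to August 31, 1918 is 31 days inclusive.
31 = 7 × 4 + 3, so there are 4 full weeks plus 3 extra days.
Each full week contributes 5 weekdays (Mon–Fri): 4 × 5 = 20.
The 3 extra days are Thursday, Friday, Saturday — 2 of them qualify.
Total: 20 + 2 = 22.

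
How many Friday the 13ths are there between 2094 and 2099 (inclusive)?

11

Friday-the-13ths by year:
2094: Aug
2095: May
2096: Jan, Apr, Jul
2097: Sep, Dec
2098: Jun
2099: Feb, Mar, Nov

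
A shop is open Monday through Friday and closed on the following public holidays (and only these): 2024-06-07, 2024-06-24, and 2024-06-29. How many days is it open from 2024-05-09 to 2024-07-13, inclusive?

2024-05-09 is a Thursday.
From 2024-05-09 to 2024-07-13 is 66 days inclusive.
66 = 7 × 9 + 3, so there are 9 full weeks plus 3 extra days.
Each full week contributes 5 weekdays (Mon–Fri): 9 × 5 = 45.
The 3 extra days are Thursday, Friday, Saturday — 2 of them qualify.
Total: 45 + 2 = 47.
Holidays: 2024-06-07 (Fri); 2024-06-24 (Mon); 2024-06-29 (Sat).
2 of the 3 holidays fall on weekdays; the rest are weekends and were already excluded.
Business days: 47 − 2 = 45.

45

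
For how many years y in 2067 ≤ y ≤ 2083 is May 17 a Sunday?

Day of week of May 17 in each year:
2067: Tue, 2068: Thu, 2069: Fri, 2070: Sat, 2071: Sun ✓, 2072: Tue, 2073: Wed, 2074: Thu, 2075: Fri, 2076: Sun ✓, 2077: Mon, 2078: Tue, 2079: Wed, 2080: Fri, 2081: Sat, 2082: Sun ✓, 2083: Mon
Sundays: 2071, 2076, 2082.

3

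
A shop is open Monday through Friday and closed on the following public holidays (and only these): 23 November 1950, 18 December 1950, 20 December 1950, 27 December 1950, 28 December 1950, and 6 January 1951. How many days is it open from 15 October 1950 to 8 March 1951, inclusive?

99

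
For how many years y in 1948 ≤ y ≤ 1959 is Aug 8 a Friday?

Day of week of August 8 in each year:
1948: Sun, 1949: Mon, 1950: Tue, 1951: Wed, 1952: Fri ✓, 1953: Sat, 1954: Sun, 1955: Mon, 1956: Wed, 1957: Thu, 1958: Fri ✓, 1959: Sat
Fridays: 1952, 1958.

2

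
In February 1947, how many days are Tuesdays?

1 February 1947 is a Saturday.
From 1 February 1947 to 28 February 1947 is 28 days inclusive.
28 = 7 × 4, so the span is exactly 4 full weeks.
Each full week contributes one Tuesday: 4 so far.

4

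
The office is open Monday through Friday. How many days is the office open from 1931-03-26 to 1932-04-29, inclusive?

287

1931-03-26 is a Thursday.
From 1931-03-26 to 1932-04-29 is 401 days inclusive.
401 = 7 × 57 + 2, so there are 57 full weeks plus 2 extra days.
Each full week contributes 5 weekdays (Mon–Fri): 57 × 5 = 285.
The 2 extra days are Thu, Fri — 2 of them qualify.
Total: 285 + 2 = 287.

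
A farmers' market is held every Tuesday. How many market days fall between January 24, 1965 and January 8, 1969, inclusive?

January 24, 1965 is a Sunday.
The range spans 1446 days (inclusive of both endpoints).
1446 = 7 × 206 + 4, so there are 206 full weeks plus 4 extra days.
Each full week contributes one Tuesday: 206 so far.
The 4 extra days are Sun, Mon, Tue, Wed — 1 of them qualifies.
Total: 206 + 1 = 207.

207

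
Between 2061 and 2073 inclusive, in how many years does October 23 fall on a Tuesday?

Day of week of October 23 in each year:
2061: Sun, 2062: Mon, 2063: Tue ✓, 2064: Thu, 2065: Fri, 2066: Sat, 2067: Sun, 2068: Tue ✓, 2069: Wed, 2070: Thu, 2071: Fri, 2072: Sun, 2073: Mon
Tuesdays: 2063, 2068.

2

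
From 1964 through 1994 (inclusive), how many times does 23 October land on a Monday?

Day of week of October 23 in each year:
1964: Fri, 1965: Sat, 1966: Sun, 1967: Mon ✓, 1968: Wed, 1969: Thu, 1970: Fri, 1971: Sat, 1972: Mon ✓, 1973: Tue, 1974: Wed, 1975: Thu, 1976: Sat, 1977: Sun, 1978: Mon ✓, 1979: Tue, 1980: Thu, 1981: Fri, 1982: Sat, 1983: Sun, 1984: Tue, 1985: Wed, 1986: Thu, 1987: Fri, 1988: Sun, 1989: Mon ✓, 1990: Tue, 1991: Wed, 1992: Fri, 1993: Sat, 1994: Sun
Mondays: 1967, 1972, 1978, 1989.

4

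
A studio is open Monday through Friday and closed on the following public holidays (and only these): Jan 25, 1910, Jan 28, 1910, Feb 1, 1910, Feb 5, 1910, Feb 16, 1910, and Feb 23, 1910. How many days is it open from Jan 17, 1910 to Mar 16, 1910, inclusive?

Jan 17, 1910 is a Monday.
The range spans 59 days (inclusive of both endpoints).
59 = 7 × 8 + 3, so there are 8 full weeks plus 3 extra days.
Each full week contributes 5 weekdays (Mon–Fri): 8 × 5 = 40.
The 3 extra days are Monday, Tuesday, Wednesday — 3 of them qualify.
Total: 40 + 3 = 43.
Holidays: Jan 25, 1910 (Tue); Jan 28, 1910 (Fri); Feb 1, 1910 (Tue); Feb 5, 1910 (Sat); Feb 16, 1910 (Wed); Feb 23, 1910 (Wed).
5 of the 6 holidays fall on weekdays; the rest are weekends and were already excluded.
Business days: 43 − 5 = 38.

38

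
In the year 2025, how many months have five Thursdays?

4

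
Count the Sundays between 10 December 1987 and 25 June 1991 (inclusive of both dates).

10 December 1987 is a Thursday.
That's 1294 days from start to end, counting both.
1294 = 7 × 184 + 6, so there are 184 full weeks plus 6 extra days.
Each full week contributes one Sunday: 184 so far.
The 6 extra days are Thu, Fri, Sat, Sun, Mon, Tue — 1 of them qualifies.
Total: 184 + 1 = 185.

185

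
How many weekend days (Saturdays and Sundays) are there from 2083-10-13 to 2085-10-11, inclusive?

208

2083-10-13 is a Wednesday.
The range spans 730 days (inclusive of both endpoints).
730 = 7 × 104 + 2, so there are 104 full weeks plus 2 extra days.
Each full week contributes 2 weekend days (Sat, Sun): 104 × 2 = 208.
The 2 extra days are Wed, Thu — none qualify.
Total: 208 + 0 = 208.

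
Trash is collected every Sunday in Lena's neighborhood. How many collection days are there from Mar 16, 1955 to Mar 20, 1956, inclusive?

Mar 16, 1955 is a Wednesday.
The range spans 371 days (inclusive of both endpoints).
371 = 7 × 53, so the span is exactly 53 full weeks.
Each full week contributes one Sunday: 53 so far.

53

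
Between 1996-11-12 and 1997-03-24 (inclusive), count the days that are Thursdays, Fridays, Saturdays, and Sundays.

76

1996-11-12 is a Tuesday.
From 1996-11-12 to 1997-03-24 is 133 days inclusive.
133 = 7 × 19, so the span is exactly 19 full weeks.
Each full week contributes 4 days from the set (Thu, Fri, Sat, Sun): 19 × 4 = 76.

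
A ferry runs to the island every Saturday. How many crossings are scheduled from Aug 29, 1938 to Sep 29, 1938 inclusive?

4

Aug 29, 1938 is a Monday.
The range spans 32 days (inclusive of both endpoints).
32 = 7 × 4 + 4, so there are 4 full weeks plus 4 extra days.
Each full week contributes one Saturday: 4 so far.
The 4 extra days are Mon, Tue, Wed, Thu — none qualify.
Total: 4 + 0 = 4.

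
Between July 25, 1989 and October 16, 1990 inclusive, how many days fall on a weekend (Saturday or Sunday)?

128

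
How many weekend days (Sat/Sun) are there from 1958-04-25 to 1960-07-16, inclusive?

1958-04-25 is a Friday.
The range spans 814 days (inclusive of both endpoints).
814 = 7 × 116 + 2, so there are 116 full weeks plus 2 extra days.
Each full week contributes 2 weekend days (Sat, Sun): 116 × 2 = 232.
The 2 extra days are Fri, Sat — 1 of them qualifies.
Total: 232 + 1 = 233.

233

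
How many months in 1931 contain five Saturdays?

A month has five Saturdays exactly when Saturday falls within its first (length − 28) days.
Jan: 31 days, starts Thu → 5 of Thu, Fri, Sat ✓
Feb: 28 days, starts Sun → 5 of (none)
Mar: 31 days, starts Sun → 5 of Sun, Mon, Tue
Apr: 30 days, starts Wed → 5 of Wed, Thu
May: 31 days, starts Fri → 5 of Fri, Sat, Sun ✓
Jun: 30 days, starts Mon → 5 of Mon, Tue
Jul: 31 days, starts Wed → 5 of Wed, Thu, Fri
Aug: 31 days, starts Sat → 5 of Sat, Sun, Mon ✓
Sep: 30 days, starts Tue → 5 of Tue, Wed
Oct: 31 days, starts Thu → 5 of Thu, Fri, Sat ✓
Nov: 30 days, starts Sun → 5 of Sun, Mon
Dec: 31 days, starts Tue → 5 of Tue, Wed, Thu
Months with five Saturdays: Jan, May, Aug, Oct.

4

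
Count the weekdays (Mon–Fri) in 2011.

January 1, 2011 is a Saturday.
From January 1, 2011 to December 31, 2011 is 365 days inclusive.
365 = 7 × 52 + 1, so there are 52 full weeks plus 1 extra day.
Each full week contributes 5 weekdays (Mon–Fri): 52 × 5 = 260.
The 1 extra day is Saturday — none qualify.
Total: 260 + 0 = 260.

260 weekdays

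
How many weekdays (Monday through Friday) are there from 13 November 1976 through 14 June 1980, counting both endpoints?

13 November 1976 is a Saturday.
The range spans 1310 days (inclusive of both endpoints).
1310 = 7 × 187 + 1, so there are 187 full weeks plus 1 extra day.
Each full week contributes 5 weekdays (Mon–Fri): 187 × 5 = 935.
The 1 extra day is Saturday — none qualify.
Total: 935 + 0 = 935.

935 weekdays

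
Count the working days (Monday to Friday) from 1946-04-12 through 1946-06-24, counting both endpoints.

1946-04-12 is a Friday.
That's 74 days from start to end, counting both.
74 = 7 × 10 + 4, so there are 10 full weeks plus 4 extra days.
Each full week contributes 5 weekdays (Mon–Fri): 10 × 5 = 50.
The 4 extra days are Friday, Saturday, Sunday, Monday — 2 of them qualify.
Total: 50 + 2 = 52.

52 weekdays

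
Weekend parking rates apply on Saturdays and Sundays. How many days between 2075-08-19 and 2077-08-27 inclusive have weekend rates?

2075-08-19 is a Monday.
That's 740 days from start to end, counting both.
740 = 7 × 105 + 5, so there are 105 full weeks plus 5 extra days.
Each full week contributes 2 weekend days (Sat, Sun): 105 × 2 = 210.
The 5 extra days are Mon, Tue, Wed, Thu, Fri — none qualify.
Total: 210 + 0 = 210.

210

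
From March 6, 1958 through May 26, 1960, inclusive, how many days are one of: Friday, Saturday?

March 6, 1958 is a Thursday.
From March 6, 1958 to May 26, 1960 is 813 days inclusive.
813 = 7 × 116 + 1, so there are 116 full weeks plus 1 extra day.
Each full week contributes 2 days from the set (Fri, Sat): 116 × 2 = 232.
The 1 extra day is Thursday — none qualify.
Total: 232 + 0 = 232.

232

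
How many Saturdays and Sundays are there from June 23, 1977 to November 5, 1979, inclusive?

June 23, 1977 is a Thursday.
That's 866 days from start to end, counting both.
866 = 7 × 123 + 5, so there are 123 full weeks plus 5 extra days.
Each full week contributes 2 weekend days (Sat, Sun): 123 × 2 = 246.
The 5 extra days are Thursday, Friday, Saturday, Sunday, Monday — 2 of them qualify.
Total: 246 + 2 = 248.

248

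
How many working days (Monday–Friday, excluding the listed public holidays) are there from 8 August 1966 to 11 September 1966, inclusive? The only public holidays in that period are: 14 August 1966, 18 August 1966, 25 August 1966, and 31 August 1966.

22

8 August 1966 is a Monday.
From 8 August 1966 to 11 September 1966 is 35 days inclusive.
35 = 7 × 5, so the span is exactly 5 full weeks.
Each full week contributes 5 weekdays (Mon–Fri): 5 × 5 = 25.
Total: 25.
Holidays: 14 August 1966 (Sun); 18 August 1966 (Thu); 25 August 1966 (Thu); 31 August 1966 (Wed).
3 of the 4 holidays fall on weekdays; the rest are weekends and were already excluded.
Business days: 25 − 3 = 22.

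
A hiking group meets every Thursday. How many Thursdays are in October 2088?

1 October 2088 is a Friday.
From 1 October 2088 to 31 October 2088 is 31 days inclusive.
31 = 7 × 4 + 3, so there are 4 full weeks plus 3 extra days.
Each full week contributes one Thursday: 4 so far.
The 3 extra days are Friday, Saturday, Sunday — none qualify.
Total: 4 + 0 = 4.

4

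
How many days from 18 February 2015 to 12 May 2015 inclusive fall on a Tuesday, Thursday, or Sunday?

36

18 February 2015 is a Wednesday.
That's 84 days from start to end, counting both.
84 = 7 × 12, so the span is exactly 12 full weeks.
Each full week contributes 3 days from the set (Tue, Thu, Sun): 12 × 3 = 36.
Total: 36.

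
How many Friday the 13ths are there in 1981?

3

The 13th falls on a Friday when the month's 13th has weekday Fri.
Jan 13 is Tue; Feb 13 is Fri ✓; Mar 13 is Fri ✓; Apr 13 is Mon; May 13 is Wed; Jun 13 is Sat; Jul 13 is Mon; Aug 13 is Thu; Sep 13 is Sun; Oct 13 is Tue; Nov 13 is Fri ✓; Dec 13 is Sun.
Friday the 13ths: Feb, Mar, Nov.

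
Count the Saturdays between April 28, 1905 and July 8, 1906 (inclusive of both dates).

63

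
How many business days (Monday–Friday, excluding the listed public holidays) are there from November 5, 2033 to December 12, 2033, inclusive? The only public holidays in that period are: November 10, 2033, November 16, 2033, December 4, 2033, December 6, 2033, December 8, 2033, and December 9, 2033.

21 business days

November 5, 2033 is a Saturday.
The range spans 38 days (inclusive of both endpoints).
38 = 7 × 5 + 3, so there are 5 full weeks plus 3 extra days.
Each full week contributes 5 weekdays (Mon–Fri): 5 × 5 = 25.
The 3 extra days are Saturday, Sunday, Monday — 1 of them qualifies.
Total: 25 + 1 = 26.
Holidays: November 10, 2033 (Thu); November 16, 2033 (Wed); December 4, 2033 (Sun); December 6, 2033 (Tue); December 8, 2033 (Thu); December 9, 2033 (Fri).
5 of the 6 holidays fall on weekdays; the rest are weekends and were already excluded.
Business days: 26 − 5 = 21.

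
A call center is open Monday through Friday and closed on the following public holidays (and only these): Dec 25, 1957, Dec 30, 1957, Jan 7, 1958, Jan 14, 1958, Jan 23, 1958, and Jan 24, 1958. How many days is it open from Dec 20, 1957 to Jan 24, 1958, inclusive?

20 working days

Dec 20, 1957 is a Friday.
From Dec 20, 1957 to Jan 24, 1958 is 36 days inclusive.
36 = 7 × 5 + 1, so there are 5 full weeks plus 1 extra day.
Each full week contributes 5 weekdays (Mon–Fri): 5 × 5 = 25.
The 1 extra day is Fri — 1 of them qualifies.
Total: 25 + 1 = 26.
Holidays: Dec 25, 1957 (Wed); Dec 30, 1957 (Mon); Jan 7, 1958 (Tue); Jan 14, 1958 (Tue); Jan 23, 1958 (Thu); Jan 24, 1958 (Fri).
All 6 holidays fall on weekdays, so subtract 6.
Business days: 26 − 6 = 20.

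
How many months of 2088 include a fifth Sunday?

4

A month has five Sundays exactly when Sunday falls within its first (length − 28) days.
Jan: 31 days, starts Thu → 5 of Thu, Fri, Sat
Feb: 29 days, starts Sun → 5 of Sun ✓
Mar: 31 days, starts Mon → 5 of Mon, Tue, Wed
Apr: 30 days, starts Thu → 5 of Thu, Fri
May: 31 days, starts Sat → 5 of Sat, Sun, Mon ✓
Jun: 30 days, starts Tue → 5 of Tue, Wed
Jul: 31 days, starts Thu → 5 of Thu, Fri, Sat
Aug: 31 days, starts Sun → 5 of Sun, Mon, Tue ✓
Sep: 30 days, starts Wed → 5 of Wed, Thu
Oct: 31 days, starts Fri → 5 of Fri, Sat, Sun ✓
Nov: 30 days, starts Mon → 5 of Mon, Tue
Dec: 31 days, starts Wed → 5 of Wed, Thu, Fri
Months with five Sundays: Feb, May, Aug, Oct.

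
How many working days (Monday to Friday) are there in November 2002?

November 1, 2002 is a Friday.
That's 30 days from start to end, counting both.
30 = 7 × 4 + 2, so there are 4 full weeks plus 2 extra days.
Each full week contributes 5 weekdays (Mon–Fri): 4 × 5 = 20.
The 2 extra days are Friday, Saturday — 1 of them qualifies.
Total: 20 + 1 = 21.

21 weekdays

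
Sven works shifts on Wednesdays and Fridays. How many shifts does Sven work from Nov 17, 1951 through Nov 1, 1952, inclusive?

100

Nov 17, 1951 is a Saturday.
That's 351 days from start to end, counting both.
351 = 7 × 50 + 1, so there are 50 full weeks plus 1 extra day.
Each full week contributes 2 days from the set (Wed, Fri): 50 × 2 = 100.
The 1 extra day is Saturday — none qualify.
Total: 100 + 0 = 100.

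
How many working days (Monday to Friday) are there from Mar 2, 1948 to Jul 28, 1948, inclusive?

Mar 2, 1948 is a Tuesday.
The range spans 149 days (inclusive of both endpoints).
149 = 7 × 21 + 2, so there are 21 full weeks plus 2 extra days.
Each full week contributes 5 weekdays (Mon–Fri): 21 × 5 = 105.
The 2 extra days are Tuesday, Wednesday — 2 of them qualify.
Total: 105 + 2 = 107.

107 weekdays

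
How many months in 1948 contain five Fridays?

A month has five Fridays exactly when Friday falls within its first (length − 28) days.
Jan: 31 days, starts Thu → 5 of Thu, Fri, Sat ✓
Feb: 29 days, starts Sun → 5 of Sun
Mar: 31 days, starts Mon → 5 of Mon, Tue, Wed
Apr: 30 days, starts Thu → 5 of Thu, Fri ✓
May: 31 days, starts Sat → 5 of Sat, Sun, Mon
Jun: 30 days, starts Tue → 5 of Tue, Wed
Jul: 31 days, starts Thu → 5 of Thu, Fri, Sat ✓
Aug: 31 days, starts Sun → 5 of Sun, Mon, Tue
Sep: 30 days, starts Wed → 5 of Wed, Thu
Oct: 31 days, starts Fri → 5 of Fri, Sat, Sun ✓
Nov: 30 days, starts Mon → 5 of Mon, Tue
Dec: 31 days, starts Wed → 5 of Wed, Thu, Fri ✓
Months with five Fridays: Jan, Apr, Jul, Oct, Dec.

5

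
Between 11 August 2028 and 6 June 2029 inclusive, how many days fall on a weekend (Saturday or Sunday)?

86

11 August 2028 is a Friday.
From 11 August 2028 to 6 June 2029 is 300 days inclusive.
300 = 7 × 42 + 6, so there are 42 full weeks plus 6 extra days.
Each full week contributes 2 weekend days (Sat, Sun): 42 × 2 = 84.
The 6 extra days are Fri, Sat, Sun, Mon, Tue, Wed — 2 of them qualify.
Total: 84 + 2 = 86.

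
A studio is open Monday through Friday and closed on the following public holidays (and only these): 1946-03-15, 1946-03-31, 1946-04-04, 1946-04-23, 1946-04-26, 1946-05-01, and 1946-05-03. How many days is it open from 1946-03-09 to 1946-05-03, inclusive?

34

1946-03-09 is a Saturday.
The range spans 56 days (inclusive of both endpoints).
56 = 7 × 8, so the span is exactly 8 full weeks.
Each full week contributes 5 weekdays (Mon–Fri): 8 × 5 = 40.
Holidays: 1946-03-15 (Fri); 1946-03-31 (Sun); 1946-04-04 (Thu); 1946-04-23 (Tue); 1946-04-26 (Fri); 1946-05-01 (Wed); 1946-05-03 (Fri).
6 of the 7 holidays fall on weekdays; the rest are weekends and were already excluded.
Business days: 40 − 6 = 34.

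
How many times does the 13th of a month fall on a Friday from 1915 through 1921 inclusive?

Friday-the-13ths by year:
1915: Aug
1916: Oct
1917: Apr, Jul
1918: Sep, Dec
1919: Jun
1920: Feb, Aug
1921: May

10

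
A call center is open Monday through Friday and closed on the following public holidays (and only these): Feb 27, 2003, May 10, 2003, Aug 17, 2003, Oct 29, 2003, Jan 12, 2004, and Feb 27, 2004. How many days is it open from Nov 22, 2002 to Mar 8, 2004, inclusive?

333

Nov 22, 2002 is a Friday.
The range spans 473 days (inclusive of both endpoints).
473 = 7 × 67 + 4, so there are 67 full weeks plus 4 extra days.
Each full week contributes 5 weekdays (Mon–Fri): 67 × 5 = 335.
The 4 extra days are Fri, Sat, Sun, Mon — 2 of them qualify.
Total: 335 + 2 = 337.
Holidays: Feb 27, 2003 (Thu); May 10, 2003 (Sat); Aug 17, 2003 (Sun); Oct 29, 2003 (Wed); Jan 12, 2004 (Mon); Feb 27, 2004 (Fri).
4 of the 6 holidays fall on weekdays; the rest are weekends and were already excluded.
Business days: 337 − 4 = 333.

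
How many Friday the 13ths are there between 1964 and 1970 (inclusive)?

12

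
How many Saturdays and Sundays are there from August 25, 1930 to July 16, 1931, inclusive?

92

August 25, 1930 is a Monday.
From August 25, 1930 to July 16, 1931 is 326 days inclusive.
326 = 7 × 46 + 4, so there are 46 full weeks plus 4 extra days.
Each full week contributes 2 weekend days (Sat, Sun): 46 × 2 = 92.
The 4 extra days are Mon, Tue, Wed, Thu — none qualify.
Total: 92 + 0 = 92.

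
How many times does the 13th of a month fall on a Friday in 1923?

2

The 13th falls on a Friday when the month's 13th has weekday Fri.
Jan 13 is Sat; Feb 13 is Tue; Mar 13 is Tue; Apr 13 is Fri ✓; May 13 is Sun; Jun 13 is Wed; Jul 13 is Fri ✓; Aug 13 is Mon; Sep 13 is Thu; Oct 13 is Sat; Nov 13 is Tue; Dec 13 is Thu.
Friday the 13ths: Apr, Jul.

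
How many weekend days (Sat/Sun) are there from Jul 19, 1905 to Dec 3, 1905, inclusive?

40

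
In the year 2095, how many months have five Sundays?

4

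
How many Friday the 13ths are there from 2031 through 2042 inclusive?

20

Friday-the-13ths by year:
2031: Jun
2032: Feb, Aug
2033: May
2034: Jan, Oct
2035: Apr, Jul
2036: Jun
2037: Feb, Mar, Nov
2038: Aug
2039: May
2040: Jan, Apr, Jul
2041: Sep, Dec
2042: Jun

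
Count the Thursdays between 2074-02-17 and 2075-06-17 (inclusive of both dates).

69

2074-02-17 is a Saturday.
From 2074-02-17 to 2075-06-17 is 486 days inclusive.
486 = 7 × 69 + 3, so there are 69 full weeks plus 3 extra days.
Each full week contributes one Thursday: 69 so far.
The 3 extra days are Sat, Sun, Mon — none qualify.
Total: 69 + 0 = 69.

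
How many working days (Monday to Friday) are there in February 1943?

20 weekdays

1 February 1943 is a Monday.
From 1 February 1943 to 28 February 1943 is 28 days inclusive.
28 = 7 × 4, so the span is exactly 4 full weeks.
Each full week contributes 5 weekdays (Mon–Fri): 4 × 5 = 20.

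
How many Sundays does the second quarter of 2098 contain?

April 1, 2098 is a Tuesday.
That's 91 days from start to end, counting both.
91 = 7 × 13, so the span is exactly 13 full weeks.
Each full week contributes one Sunday: 13 so far.
Total: 13.

13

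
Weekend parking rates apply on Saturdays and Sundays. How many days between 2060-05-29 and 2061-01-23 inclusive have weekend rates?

70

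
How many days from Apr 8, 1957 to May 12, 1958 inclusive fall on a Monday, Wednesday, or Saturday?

Apr 8, 1957 is a Monday.
The range spans 400 days (inclusive of both endpoints).
400 = 7 × 57 + 1, so there are 57 full weeks plus 1 extra day.
Each full week contributes 3 days from the set (Mon, Wed, Sat): 57 × 3 = 171.
The 1 extra day is Mon — 1 of them qualifies.
Total: 171 + 1 = 172.

172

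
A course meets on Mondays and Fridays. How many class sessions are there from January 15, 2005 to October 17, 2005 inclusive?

79

January 15, 2005 is a Saturday.
That's 276 days from start to end, counting both.
276 = 7 × 39 + 3, so there are 39 full weeks plus 3 extra days.
Each full week contributes 2 days from the set (Mon, Fri): 39 × 2 = 78.
The 3 extra days are Saturday, Sunday, Monday — 1 of them qualifies.
Total: 78 + 1 = 79.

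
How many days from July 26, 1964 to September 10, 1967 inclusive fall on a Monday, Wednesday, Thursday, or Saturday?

652

July 26, 1964 is a Sunday.
The range spans 1142 days (inclusive of both endpoints).
1142 = 7 × 163 + 1, so there are 163 full weeks plus 1 extra day.
Each full week contributes 4 days from the set (Mon, Wed, Thu, Sat): 163 × 4 = 652.
The 1 extra day is Sunday — none qualify.
Total: 652 + 0 = 652.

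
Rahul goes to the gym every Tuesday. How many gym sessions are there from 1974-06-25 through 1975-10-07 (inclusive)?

1974-06-25 is a Tuesday.
The range spans 470 days (inclusive of both endpoints).
470 = 7 × 67 + 1, so there are 67 full weeks plus 1 extra day.
Each full week contributes one Tuesday: 67 so far.
The 1 extra day is Tue — 1 of them qualifies.
Total: 67 + 1 = 68.

68 Tuesdays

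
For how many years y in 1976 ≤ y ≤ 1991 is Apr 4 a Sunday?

2

Day of week of April 4 in each year:
1976: Sun ✓, 1977: Mon, 1978: Tue, 1979: Wed, 1980: Fri, 1981: Sat, 1982: Sun ✓, 1983: Mon, 1984: Wed, 1985: Thu, 1986: Fri, 1987: Sat, 1988: Mon, 1989: Tue, 1990: Wed, 1991: Thu
Sundays: 1976, 1982.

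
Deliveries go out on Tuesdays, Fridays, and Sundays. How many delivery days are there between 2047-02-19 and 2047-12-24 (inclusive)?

133

2047-02-19 is a Tuesday.
The range spans 309 days (inclusive of both endpoints).
309 = 7 × 44 + 1, so there are 44 full weeks plus 1 extra day.
Each full week contributes 3 days from the set (Tue, Fri, Sun): 44 × 3 = 132.
The 1 extra day is Tuesday — 1 of them qualifies.
Total: 132 + 1 = 133.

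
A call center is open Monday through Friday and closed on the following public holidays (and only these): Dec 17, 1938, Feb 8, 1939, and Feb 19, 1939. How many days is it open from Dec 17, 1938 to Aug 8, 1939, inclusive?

166 working days

Dec 17, 1938 is a Saturday.
From Dec 17, 1938 to Aug 8, 1939 is 235 days inclusive.
235 = 7 × 33 + 4, so there are 33 full weeks plus 4 extra days.
Each full week contributes 5 weekdays (Mon–Fri): 33 × 5 = 165.
The 4 extra days are Saturday, Sunday, Monday, Tuesday — 2 of them qualify.
Total: 165 + 2 = 167.
Holidays: Dec 17, 1938 (Sat); Feb 8, 1939 (Wed); Feb 19, 1939 (Sun).
1 of the 3 holidays fall on weekdays; the rest are weekends and were already excluded.
Business days: 167 − 1 = 166.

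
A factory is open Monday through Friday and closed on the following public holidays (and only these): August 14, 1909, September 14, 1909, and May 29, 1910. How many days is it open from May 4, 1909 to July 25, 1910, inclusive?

319 working days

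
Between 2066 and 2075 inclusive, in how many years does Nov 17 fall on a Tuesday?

1

Day of week of November 17 in each year:
2066: Wed, 2067: Thu, 2068: Sat, 2069: Sun, 2070: Mon, 2071: Tue ✓, 2072: Thu, 2073: Fri, 2074: Sat, 2075: Sun
Tuesdays: 2071.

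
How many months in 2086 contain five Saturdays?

4

A month has five Saturdays exactly when Saturday falls within its first (length − 28) days.
Jan: 31 days, starts Tue → 5 of Tue, Wed, Thu
Feb: 28 days, starts Fri → 5 of (none)
Mar: 31 days, starts Fri → 5 of Fri, Sat, Sun ✓
Apr: 30 days, starts Mon → 5 of Mon, Tue
May: 31 days, starts Wed → 5 of Wed, Thu, Fri
Jun: 30 days, starts Sat → 5 of Sat, Sun ✓
Jul: 31 days, starts Mon → 5 of Mon, Tue, Wed
Aug: 31 days, starts Thu → 5 of Thu, Fri, Sat ✓
Sep: 30 days, starts Sun → 5 of Sun, Mon
Oct: 31 days, starts Tue → 5 of Tue, Wed, Thu
Nov: 30 days, starts Fri → 5 of Fri, Sat ✓
Dec: 31 days, starts Sun → 5 of Sun, Mon, Tue
Months with five Saturdays: Mar, Jun, Aug, Nov.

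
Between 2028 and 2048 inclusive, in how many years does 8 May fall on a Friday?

3

Day of week of May 8 in each year:
2028: Mon, 2029: Tue, 2030: Wed, 2031: Thu, 2032: Sat, 2033: Sun, 2034: Mon, 2035: Tue, 2036: Thu, 2037: Fri ✓, 2038: Sat, 2039: Sun, 2040: Tue, 2041: Wed, 2042: Thu, 2043: Fri ✓, 2044: Sun, 2045: Mon, 2046: Tue, 2047: Wed, 2048: Fri ✓
Fridays: 2037, 2043, 2048.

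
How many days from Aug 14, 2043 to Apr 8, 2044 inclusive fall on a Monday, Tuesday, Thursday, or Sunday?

136

Aug 14, 2043 is a Friday.
That's 239 days from start to end, counting both.
239 = 7 × 34 + 1, so there are 34 full weeks plus 1 extra day.
Each full week contributes 4 days from the set (Mon, Tue, Thu, Sun): 34 × 4 = 136.
The 1 extra day is Fri — none qualify.
Total: 136 + 0 = 136.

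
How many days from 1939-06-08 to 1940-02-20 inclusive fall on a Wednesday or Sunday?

73

1939-06-08 is a Thursday.
From 1939-06-08 to 1940-02-20 is 258 days inclusive.
258 = 7 × 36 + 6, so there are 36 full weeks plus 6 extra days.
Each full week contributes 2 days from the set (Wed, Sun): 36 × 2 = 72.
The 6 extra days are Thursday, Friday, Saturday, Sunday, Monday, Tuesday — 1 of them qualifies.
Total: 72 + 1 = 73.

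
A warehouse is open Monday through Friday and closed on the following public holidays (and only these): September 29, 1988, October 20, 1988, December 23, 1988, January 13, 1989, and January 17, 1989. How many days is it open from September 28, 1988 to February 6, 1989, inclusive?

September 28, 1988 is a Wednesday.
The range spans 132 days (inclusive of both endpoints).
132 = 7 × 18 + 6, so there are 18 full weeks plus 6 extra days.
Each full week contributes 5 weekdays (Mon–Fri): 18 × 5 = 90.
The 6 extra days are Wednesday, Thursday, Friday, Saturday, Sunday, Monday — 4 of them qualify.
Total: 90 + 4 = 94.
Holidays: September 29, 1988 (Thu); October 20, 1988 (Thu); December 23, 1988 (Fri); January 13, 1989 (Fri); January 17, 1989 (Tue).
All 5 holidays fall on weekdays, so subtract 5.
Business days: 94 − 5 = 89.

89 business days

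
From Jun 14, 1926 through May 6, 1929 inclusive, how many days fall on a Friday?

151 Fridays

Jun 14, 1926 is a Monday.
That's 1058 days from start to end, counting both.
1058 = 7 × 151 + 1, so there are 151 full weeks plus 1 extra day.
Each full week contributes one Friday: 151 so far.
The 1 extra day is Mon — none qualify.
Total: 151 + 0 = 151.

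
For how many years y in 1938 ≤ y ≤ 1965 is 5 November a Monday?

4

Day of week of November 5 in each year:
1938: Sat, 1939: Sun, 1940: Tue, 1941: Wed, 1942: Thu, 1943: Fri, 1944: Sun, 1945: Mon ✓, 1946: Tue, 1947: Wed, 1948: Fri, 1949: Sat, 1950: Sun, 1951: Mon ✓, 1952: Wed, 1953: Thu, 1954: Fri, 1955: Sat, 1956: Mon ✓, 1957: Tue, 1958: Wed, 1959: Thu, 1960: Sat, 1961: Sun, 1962: Mon ✓, 1963: Tue, 1964: Thu, 1965: Fri
Mondays: 1945, 1951, 1956, 1962.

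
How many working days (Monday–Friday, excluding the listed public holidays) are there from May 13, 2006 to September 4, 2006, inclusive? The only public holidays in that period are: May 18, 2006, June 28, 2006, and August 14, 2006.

May 13, 2006 is a Saturday.
From May 13, 2006 to September 4, 2006 is 115 days inclusive.
115 = 7 × 16 + 3, so there are 16 full weeks plus 3 extra days.
Each full week contributes 5 weekdays (Mon–Fri): 16 × 5 = 80.
The 3 extra days are Sat, Sun, Mon — 1 of them qualifies.
Total: 80 + 1 = 81.
Holidays: May 18, 2006 (Thu); June 28, 2006 (Wed); August 14, 2006 (Mon).
All 3 holidays fall on weekdays, so subtract 3.
Business days: 81 − 3 = 78.

78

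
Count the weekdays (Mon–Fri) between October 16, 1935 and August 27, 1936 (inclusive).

October 16, 1935 is a Wednesday.
That's 317 days from start to end, counting both.
317 = 7 × 45 + 2, so there are 45 full weeks plus 2 extra days.
Each full week contributes 5 weekdays (Mon–Fri): 45 × 5 = 225.
The 2 extra days are Wednesday, Thursday — 2 of them qualify.
Total: 225 + 2 = 227.

227 weekdays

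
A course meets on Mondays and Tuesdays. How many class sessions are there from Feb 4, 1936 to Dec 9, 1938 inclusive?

Feb 4, 1936 is a Tuesday.
From Feb 4, 1936 to Dec 9, 1938 is 1040 days inclusive.
1040 = 7 × 148 + 4, so there are 148 full weeks plus 4 extra days.
Each full week contributes 2 days from the set (Mon, Tue): 148 × 2 = 296.
The 4 extra days are Tue, Wed, Thu, Fri — 1 of them qualifies.
Total: 296 + 1 = 297.

297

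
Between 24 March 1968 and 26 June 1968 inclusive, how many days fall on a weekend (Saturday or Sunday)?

27

24 March 1968 is a Sunday.
The range spans 95 days (inclusive of both endpoints).
95 = 7 × 13 + 4, so there are 13 full weeks plus 4 extra days.
Each full week contributes 2 weekend days (Sat, Sun): 13 × 2 = 26.
The 4 extra days are Sunday, Monday, Tuesday, Wednesday — 1 of them qualifies.
Total: 26 + 1 = 27.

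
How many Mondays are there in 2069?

52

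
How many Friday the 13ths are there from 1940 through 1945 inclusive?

10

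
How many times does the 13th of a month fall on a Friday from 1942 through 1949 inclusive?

13

Friday-the-13ths by year:
1942: Feb, Mar, Nov
1943: Aug
1944: Oct
1945: Apr, Jul
1946: Sep, Dec
1947: Jun
1948: Feb, Aug
1949: May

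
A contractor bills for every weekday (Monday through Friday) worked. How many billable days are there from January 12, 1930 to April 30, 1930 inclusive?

January 12, 1930 is a Sunday.
The range spans 109 days (inclusive of both endpoints).
109 = 7 × 15 + 4, so there are 15 full weeks plus 4 extra days.
Each full week contributes 5 weekdays (Mon–Fri): 15 × 5 = 75.
The 4 extra days are Sunday, Monday, Tuesday, Wednesday — 3 of them qualify.
Total: 75 + 3 = 78.

78 weekdays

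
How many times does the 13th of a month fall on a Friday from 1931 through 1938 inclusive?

14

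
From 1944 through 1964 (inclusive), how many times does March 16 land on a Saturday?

3

Day of week of March 16 in each year:
1944: Thu, 1945: Fri, 1946: Sat ✓, 1947: Sun, 1948: Tue, 1949: Wed, 1950: Thu, 1951: Fri, 1952: Sun, 1953: Mon, 1954: Tue, 1955: Wed, 1956: Fri, 1957: Sat ✓, 1958: Sun, 1959: Mon, 1960: Wed, 1961: Thu, 1962: Fri, 1963: Sat ✓, 1964: Mon
Saturdays: 1946, 1957, 1963.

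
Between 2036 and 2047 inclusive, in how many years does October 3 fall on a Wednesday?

2

Day of week of October 3 in each year:
2036: Fri, 2037: Sat, 2038: Sun, 2039: Mon, 2040: Wed ✓, 2041: Thu, 2042: Fri, 2043: Sat, 2044: Mon, 2045: Tue, 2046: Wed ✓, 2047: Thu
Wednesdays: 2040, 2046.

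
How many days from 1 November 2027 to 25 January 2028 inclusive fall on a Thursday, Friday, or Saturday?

1 November 2027 is a Monday.
That's 86 days from start to end, counting both.
86 = 7 × 12 + 2, so there are 12 full weeks plus 2 extra days.
Each full week contributes 3 days from the set (Thu, Fri, Sat): 12 × 3 = 36.
The 2 extra days are Mon, Tue — none qualify.
Total: 36 + 0 = 36.

36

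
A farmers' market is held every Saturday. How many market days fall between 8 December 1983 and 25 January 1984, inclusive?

7 Saturdays

8 December 1983 is a Thursday.
From 8 December 1983 to 25 January 1984 is 49 days inclusive.
49 = 7 × 7, so the span is exactly 7 full weeks.
Each full week contributes one Saturday: 7 so far.
Total: 7.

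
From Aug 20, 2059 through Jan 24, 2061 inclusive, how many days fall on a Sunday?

Aug 20, 2059 is a Wednesday.
From Aug 20, 2059 to Jan 24, 2061 is 524 days inclusive.
524 = 7 × 74 + 6, so there are 74 full weeks plus 6 extra days.
Each full week contributes one Sunday: 74 so far.
The 6 extra days are Wed, Thu, Fri, Sat, Sun, Mon — 1 of them qualifies.
Total: 74 + 1 = 75.

75 Sundays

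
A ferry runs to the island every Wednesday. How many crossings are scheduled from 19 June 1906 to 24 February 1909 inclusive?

141

19 June 1906 is a Tuesday.
That's 982 days from start to end, counting both.
982 = 7 × 140 + 2, so there are 140 full weeks plus 2 extra days.
Each full week contributes one Wednesday: 140 so far.
The 2 extra days are Tue, Wed — 1 of them qualifies.
Total: 140 + 1 = 141.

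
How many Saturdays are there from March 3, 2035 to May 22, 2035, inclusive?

12

March 3, 2035 is a Saturday.
That's 81 days from start to end, counting both.
81 = 7 × 11 + 4, so there are 11 full weeks plus 4 extra days.
Each full week contributes one Saturday: 11 so far.
The 4 extra days are Sat, Sun, Mon, Tue — 1 of them qualifies.
Total: 11 + 1 = 12.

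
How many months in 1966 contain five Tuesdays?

4

A month has five Tuesdays exactly when Tuesday falls within its first (length − 28) days.
Jan: 31 days, starts Sat → 5 of Sat, Sun, Mon
Feb: 28 days, starts Tue → 5 of (none)
Mar: 31 days, starts Tue → 5 of Tue, Wed, Thu ✓
Apr: 30 days, starts Fri → 5 of Fri, Sat
May: 31 days, starts Sun → 5 of Sun, Mon, Tue ✓
Jun: 30 days, starts Wed → 5 of Wed, Thu
Jul: 31 days, starts Fri → 5 of Fri, Sat, Sun
Aug: 31 days, starts Mon → 5 of Mon, Tue, Wed ✓
Sep: 30 days, starts Thu → 5 of Thu, Fri
Oct: 31 days, starts Sat → 5 of Sat, Sun, Mon
Nov: 30 days, starts Tue → 5 of Tue, Wed ✓
Dec: 31 days, starts Thu → 5 of Thu, Fri, Sat
Months with five Tuesdays: Mar, May, Aug, Nov.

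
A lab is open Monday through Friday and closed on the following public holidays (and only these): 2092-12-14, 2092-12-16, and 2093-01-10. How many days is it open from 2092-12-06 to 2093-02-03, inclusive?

41 working days

2092-12-06 is a Saturday.
From 2092-12-06 to 2093-02-03 is 60 days inclusive.
60 = 7 × 8 + 4, so there are 8 full weeks plus 4 extra days.
Each full week contributes 5 weekdays (Mon–Fri): 8 × 5 = 40.
The 4 extra days are Saturday, Sunday, Monday, Tuesday — 2 of them qualify.
Total: 40 + 2 = 42.
Holidays: 2092-12-14 (Sun); 2092-12-16 (Tue); 2093-01-10 (Sat).
1 of the 3 holidays fall on weekdays; the rest are weekends and were already excluded.
Business days: 42 − 1 = 41.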